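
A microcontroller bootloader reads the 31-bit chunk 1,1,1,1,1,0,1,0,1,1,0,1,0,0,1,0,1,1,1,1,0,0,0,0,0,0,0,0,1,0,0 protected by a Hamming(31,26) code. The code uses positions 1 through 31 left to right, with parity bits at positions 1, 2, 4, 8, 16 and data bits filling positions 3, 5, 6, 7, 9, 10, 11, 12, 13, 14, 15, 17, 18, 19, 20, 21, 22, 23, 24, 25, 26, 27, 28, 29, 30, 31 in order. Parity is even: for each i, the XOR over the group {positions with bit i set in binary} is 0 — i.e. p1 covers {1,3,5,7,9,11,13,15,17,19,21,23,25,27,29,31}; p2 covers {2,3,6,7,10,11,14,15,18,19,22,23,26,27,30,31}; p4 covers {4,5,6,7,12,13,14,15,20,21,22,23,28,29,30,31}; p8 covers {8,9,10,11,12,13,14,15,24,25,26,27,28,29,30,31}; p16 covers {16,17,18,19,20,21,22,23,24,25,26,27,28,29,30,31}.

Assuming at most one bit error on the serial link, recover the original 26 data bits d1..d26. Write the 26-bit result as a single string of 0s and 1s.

11011101001111100000000101

s1 (pos 1,3,5,7,9,11,13,15,17,19,21,23,25,27,29,31): 1⊕1⊕1⊕1⊕1⊕0⊕0⊕1⊕1⊕1⊕0⊕0⊕0⊕0⊕1⊕0 = 1
s2 (pos 2,3,6,7,10,11,14,15,18,19,22,23,26,27,30,31): 1⊕1⊕0⊕1⊕1⊕0⊕0⊕1⊕1⊕1⊕0⊕0⊕0⊕0⊕0⊕0 = 1
s4 (pos 4,5,6,7,12,13,14,15,20,21,22,23,28,29,30,31): 1⊕1⊕0⊕1⊕1⊕0⊕0⊕1⊕1⊕0⊕0⊕0⊕0⊕1⊕0⊕0 = 1
s8 (pos 8,9,10,11,12,13,14,15,24,25,26,27,28,29,30,31): 0⊕1⊕1⊕0⊕1⊕0⊕0⊕1⊕0⊕0⊕0⊕0⊕0⊕1⊕0⊕0 = 1
s16 (pos 16,17,18,19,20,21,22,23,24,25,26,27,28,29,30,31): 0⊕1⊕1⊕1⊕1⊕0⊕0⊕0⊕0⊕0⊕0⊕0⊕0⊕1⊕0⊕0 = 1
Syndrome s16…s1 = 11111 → error at position 31.
Flip position 31: 1111101011010010111100000000100 → 1111101011010010111100000000101
Read data bits from positions 3,5,6,7,9,10,11,12,13,14,15,17,18,19,20,21,22,23,24,25,26,27,28,29,30,31: 11011101001111100000000101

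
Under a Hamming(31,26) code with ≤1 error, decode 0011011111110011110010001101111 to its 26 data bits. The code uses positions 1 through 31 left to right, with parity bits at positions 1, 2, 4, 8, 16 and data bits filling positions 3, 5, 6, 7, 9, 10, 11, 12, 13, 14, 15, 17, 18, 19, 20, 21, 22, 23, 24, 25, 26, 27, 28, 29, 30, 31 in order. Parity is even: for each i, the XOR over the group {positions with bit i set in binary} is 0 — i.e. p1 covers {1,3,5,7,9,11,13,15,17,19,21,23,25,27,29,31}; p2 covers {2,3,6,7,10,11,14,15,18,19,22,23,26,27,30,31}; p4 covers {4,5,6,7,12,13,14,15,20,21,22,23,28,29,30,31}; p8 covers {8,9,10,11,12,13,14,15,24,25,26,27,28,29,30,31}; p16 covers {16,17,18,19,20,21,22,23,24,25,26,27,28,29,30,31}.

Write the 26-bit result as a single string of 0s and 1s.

s1 (pos 1,3,5,7,9,11,13,15,17,19,21,23,25,27,29,31): 0⊕1⊕0⊕1⊕1⊕1⊕0⊕1⊕1⊕0⊕1⊕0⊕1⊕0⊕1⊕1 = 0
s2 (pos 2,3,6,7,10,11,14,15,18,19,22,23,26,27,30,31): 0⊕1⊕1⊕1⊕1⊕1⊕0⊕1⊕1⊕0⊕0⊕0⊕1⊕0⊕1⊕1 = 0
s4 (pos 4,5,6,7,12,13,14,15,20,21,22,23,28,29,30,31): 1⊕0⊕1⊕1⊕1⊕0⊕0⊕1⊕0⊕1⊕0⊕0⊕1⊕1⊕1⊕1 = 0
s8 (pos 8,9,10,11,12,13,14,15,24,25,26,27,28,29,30,31): 1⊕1⊕1⊕1⊕1⊕0⊕0⊕1⊕0⊕1⊕1⊕0⊕1⊕1⊕1⊕1 = 0
s16 (pos 16,17,18,19,20,21,22,23,24,25,26,27,28,29,30,31): 1⊕1⊕1⊕0⊕0⊕1⊕0⊕0⊕0⊕1⊕1⊕0⊕1⊕1⊕1⊕1 = 0
Syndrome s16…s1 = 00000 → no error.
Read data bits from positions 3,5,6,7,9,10,11,12,13,14,15,17,18,19,20,21,22,23,24,25,26,27,28,29,30,31: 10111111001110010001101111

10111111001110010001101111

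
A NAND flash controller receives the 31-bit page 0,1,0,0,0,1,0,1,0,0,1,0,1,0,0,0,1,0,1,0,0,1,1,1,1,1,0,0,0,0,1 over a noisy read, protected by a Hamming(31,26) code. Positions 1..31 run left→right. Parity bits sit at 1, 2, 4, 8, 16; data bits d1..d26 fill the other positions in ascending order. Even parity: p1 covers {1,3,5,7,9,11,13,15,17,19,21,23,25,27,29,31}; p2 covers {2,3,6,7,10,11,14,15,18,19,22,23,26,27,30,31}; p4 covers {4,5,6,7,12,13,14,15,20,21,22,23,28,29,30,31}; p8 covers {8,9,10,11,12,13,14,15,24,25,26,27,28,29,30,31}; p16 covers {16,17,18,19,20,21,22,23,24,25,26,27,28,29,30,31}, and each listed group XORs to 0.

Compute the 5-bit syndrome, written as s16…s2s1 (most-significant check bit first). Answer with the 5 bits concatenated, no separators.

s1 (pos 1,3,5,7,9,11,13,15,17,19,21,23,25,27,29,31): 0⊕0⊕0⊕0⊕0⊕1⊕1⊕0⊕1⊕1⊕0⊕1⊕1⊕0⊕0⊕1 = 1
s2 (pos 2,3,6,7,10,11,14,15,18,19,22,23,26,27,30,31): 1⊕0⊕1⊕0⊕0⊕1⊕0⊕0⊕0⊕1⊕1⊕1⊕1⊕0⊕0⊕1 = 0
s4 (pos 4,5,6,7,12,13,14,15,20,21,22,23,28,29,30,31): 0⊕0⊕1⊕0⊕0⊕1⊕0⊕0⊕0⊕0⊕1⊕1⊕0⊕0⊕0⊕1 = 1
s8 (pos 8,9,10,11,12,13,14,15,24,25,26,27,28,29,30,31): 1⊕0⊕0⊕1⊕0⊕1⊕0⊕0⊕1⊕1⊕1⊕0⊕0⊕0⊕0⊕1 = 1
s16 (pos 16,17,18,19,20,21,22,23,24,25,26,27,28,29,30,31): 0⊕1⊕0⊕1⊕0⊕0⊕1⊕1⊕1⊕1⊕1⊕0⊕0⊕0⊕0⊕1 = 0
Syndrome s16…s1 = 01101 → error at position 13.

01101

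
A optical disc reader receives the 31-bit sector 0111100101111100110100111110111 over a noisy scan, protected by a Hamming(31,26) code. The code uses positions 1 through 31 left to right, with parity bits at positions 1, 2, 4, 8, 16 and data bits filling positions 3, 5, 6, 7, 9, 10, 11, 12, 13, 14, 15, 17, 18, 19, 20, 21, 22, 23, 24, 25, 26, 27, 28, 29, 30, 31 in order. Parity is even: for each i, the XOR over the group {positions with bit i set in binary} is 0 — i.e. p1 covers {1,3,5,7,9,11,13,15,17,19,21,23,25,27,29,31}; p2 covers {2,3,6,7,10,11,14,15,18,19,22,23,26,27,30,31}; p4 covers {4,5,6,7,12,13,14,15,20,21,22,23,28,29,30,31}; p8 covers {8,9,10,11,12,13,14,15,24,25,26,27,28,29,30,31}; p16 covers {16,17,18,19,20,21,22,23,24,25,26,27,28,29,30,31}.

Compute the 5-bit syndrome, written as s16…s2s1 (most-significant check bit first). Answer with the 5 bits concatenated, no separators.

11010

s1 (pos 1,3,5,7,9,11,13,15,17,19,21,23,25,27,29,31): 0⊕1⊕1⊕0⊕0⊕1⊕1⊕0⊕1⊕0⊕0⊕1⊕1⊕1⊕1⊕1 = 0
s2 (pos 2,3,6,7,10,11,14,15,18,19,22,23,26,27,30,31): 1⊕1⊕0⊕0⊕1⊕1⊕1⊕0⊕1⊕0⊕0⊕1⊕1⊕1⊕1⊕1 = 1
s4 (pos 4,5,6,7,12,13,14,15,20,21,22,23,28,29,30,31): 1⊕1⊕0⊕0⊕1⊕1⊕1⊕0⊕1⊕0⊕0⊕1⊕0⊕1⊕1⊕1 = 0
s8 (pos 8,9,10,11,12,13,14,15,24,25,26,27,28,29,30,31): 1⊕0⊕1⊕1⊕1⊕1⊕1⊕0⊕1⊕1⊕1⊕1⊕0⊕1⊕1⊕1 = 1
s16 (pos 16,17,18,19,20,21,22,23,24,25,26,27,28,29,30,31): 0⊕1⊕1⊕0⊕1⊕0⊕0⊕1⊕1⊕1⊕1⊕1⊕0⊕1⊕1⊕1 = 1
Syndrome s16…s1 = 11010 → error at position 26.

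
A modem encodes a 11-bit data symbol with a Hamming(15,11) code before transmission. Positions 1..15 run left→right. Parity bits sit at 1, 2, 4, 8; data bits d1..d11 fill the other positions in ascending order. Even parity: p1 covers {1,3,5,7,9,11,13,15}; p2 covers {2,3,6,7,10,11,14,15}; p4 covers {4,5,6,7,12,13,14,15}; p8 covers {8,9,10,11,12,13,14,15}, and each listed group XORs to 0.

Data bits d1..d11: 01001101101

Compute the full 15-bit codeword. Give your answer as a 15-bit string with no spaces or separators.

Place data at non-parity positions: p1 p2 0 p4 1 0 0 p8 1 1 0 1 1 0 1
p1 (pos 1,3,5,7,9,11,13,15): XOR of data positions = 0⊕1⊕0⊕1⊕0⊕1⊕1 = 0
p2 (pos 2,3,6,7,10,11,14,15): XOR of data positions = 0⊕0⊕0⊕1⊕0⊕0⊕1 = 0
p4 (pos 4,5,6,7,12,13,14,15): XOR of data positions = 1⊕0⊕0⊕1⊕1⊕0⊕1 = 0
p8 (pos 8,9,10,11,12,13,14,15): XOR of data positions = 1⊕1⊕0⊕1⊕1⊕0⊕1 = 1
Codeword: 000010011101101

000010011101101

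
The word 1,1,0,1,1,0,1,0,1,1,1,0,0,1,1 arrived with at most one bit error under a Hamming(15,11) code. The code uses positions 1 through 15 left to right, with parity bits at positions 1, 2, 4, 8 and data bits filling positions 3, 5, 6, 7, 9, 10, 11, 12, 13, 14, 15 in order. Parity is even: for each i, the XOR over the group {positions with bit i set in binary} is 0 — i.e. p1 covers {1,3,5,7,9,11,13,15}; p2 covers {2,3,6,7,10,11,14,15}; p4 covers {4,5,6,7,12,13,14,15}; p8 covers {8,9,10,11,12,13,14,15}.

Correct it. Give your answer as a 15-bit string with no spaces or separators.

s1 (pos 1,3,5,7,9,11,13,15): 1⊕0⊕1⊕1⊕1⊕1⊕0⊕1 = 0
s2 (pos 2,3,6,7,10,11,14,15): 1⊕0⊕0⊕1⊕1⊕1⊕1⊕1 = 0
s4 (pos 4,5,6,7,12,13,14,15): 1⊕1⊕0⊕1⊕0⊕0⊕1⊕1 = 1
s8 (pos 8,9,10,11,12,13,14,15): 0⊕1⊕1⊕1⊕0⊕0⊕1⊕1 = 1
Syndrome s8…s1 = 1100 → error at position 12.
Flip position 12: 110110101110011 → 110110101111011

110110101111011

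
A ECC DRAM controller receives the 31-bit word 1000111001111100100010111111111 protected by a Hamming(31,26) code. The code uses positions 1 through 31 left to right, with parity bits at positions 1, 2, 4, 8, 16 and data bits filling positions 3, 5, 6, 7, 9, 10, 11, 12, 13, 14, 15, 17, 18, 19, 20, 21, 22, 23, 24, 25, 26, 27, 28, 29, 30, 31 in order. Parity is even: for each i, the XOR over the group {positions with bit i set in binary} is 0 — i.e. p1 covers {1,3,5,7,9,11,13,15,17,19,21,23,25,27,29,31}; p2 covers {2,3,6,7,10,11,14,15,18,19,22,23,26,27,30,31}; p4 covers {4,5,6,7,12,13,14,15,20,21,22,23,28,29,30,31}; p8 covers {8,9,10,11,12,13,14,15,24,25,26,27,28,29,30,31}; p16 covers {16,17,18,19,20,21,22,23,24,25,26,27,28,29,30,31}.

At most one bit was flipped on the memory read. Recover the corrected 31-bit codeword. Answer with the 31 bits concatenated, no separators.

s1 (pos 1,3,5,7,9,11,13,15,17,19,21,23,25,27,29,31): 1⊕0⊕1⊕1⊕0⊕1⊕1⊕0⊕1⊕0⊕1⊕1⊕1⊕1⊕1⊕1 = 0
s2 (pos 2,3,6,7,10,11,14,15,18,19,22,23,26,27,30,31): 0⊕0⊕1⊕1⊕1⊕1⊕1⊕0⊕0⊕0⊕0⊕1⊕1⊕1⊕1⊕1 = 0
s4 (pos 4,5,6,7,12,13,14,15,20,21,22,23,28,29,30,31): 0⊕1⊕1⊕1⊕1⊕1⊕1⊕0⊕0⊕1⊕0⊕1⊕1⊕1⊕1⊕1 = 0
s8 (pos 8,9,10,11,12,13,14,15,24,25,26,27,28,29,30,31): 0⊕0⊕1⊕1⊕1⊕1⊕1⊕0⊕1⊕1⊕1⊕1⊕1⊕1⊕1⊕1 = 1
s16 (pos 16,17,18,19,20,21,22,23,24,25,26,27,28,29,30,31): 0⊕1⊕0⊕0⊕0⊕1⊕0⊕1⊕1⊕1⊕1⊕1⊕1⊕1⊕1⊕1 = 1
Syndrome s16…s1 = 11000 → error at position 24.
Flip position 24: 1000111001111100100010111111111 → 1000111001111100100010101111111

1000111001111100100010101111111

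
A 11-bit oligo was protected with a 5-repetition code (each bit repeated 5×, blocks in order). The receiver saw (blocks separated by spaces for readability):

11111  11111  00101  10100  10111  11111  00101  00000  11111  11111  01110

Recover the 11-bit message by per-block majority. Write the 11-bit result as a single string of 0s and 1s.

11001100111

Block 1 (11111): 5 ones → 1
Block 2 (11111): 5 ones → 1
Block 3 (00101): 2 ones → 0
Block 4 (10100): 2 ones → 0
Block 5 (10111): 4 ones → 1
Block 6 (11111): 5 ones → 1
Block 7 (00101): 2 ones → 0
Block 8 (00000): 0 ones → 0
Block 9 (11111): 5 ones → 1
Block 10 (11111): 5 ones → 1
Block 11 (01110): 3 ones → 1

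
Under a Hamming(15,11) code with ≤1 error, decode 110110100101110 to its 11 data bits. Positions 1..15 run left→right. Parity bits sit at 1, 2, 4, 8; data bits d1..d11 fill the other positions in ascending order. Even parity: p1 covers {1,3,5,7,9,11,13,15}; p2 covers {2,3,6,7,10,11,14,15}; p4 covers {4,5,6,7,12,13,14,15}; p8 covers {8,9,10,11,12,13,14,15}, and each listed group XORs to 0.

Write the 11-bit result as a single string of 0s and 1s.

01010101110

s1 (pos 1,3,5,7,9,11,13,15): 1⊕0⊕1⊕1⊕0⊕0⊕1⊕0 = 0
s2 (pos 2,3,6,7,10,11,14,15): 1⊕0⊕0⊕1⊕1⊕0⊕1⊕0 = 0
s4 (pos 4,5,6,7,12,13,14,15): 1⊕1⊕0⊕1⊕1⊕1⊕1⊕0 = 0
s8 (pos 8,9,10,11,12,13,14,15): 0⊕0⊕1⊕0⊕1⊕1⊕1⊕0 = 0
Syndrome s8…s1 = 0000 → no error.
Read data bits from positions 3,5,6,7,9,10,11,12,13,14,15: 01010101110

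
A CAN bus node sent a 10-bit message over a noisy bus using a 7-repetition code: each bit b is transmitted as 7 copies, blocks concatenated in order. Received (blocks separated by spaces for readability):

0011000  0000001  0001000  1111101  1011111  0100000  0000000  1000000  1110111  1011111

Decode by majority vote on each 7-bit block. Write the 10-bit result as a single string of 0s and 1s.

Block 1 (0011000): 2 ones → 0
Block 2 (0000001): 1 one → 0
Block 3 (0001000): 1 one → 0
Block 4 (1111101): 6 ones → 1
Block 5 (1011111): 6 ones → 1
Block 6 (0100000): 1 one → 0
Block 7 (0000000): 0 ones → 0
Block 8 (1000000): 1 one → 0
Block 9 (1110111): 6 ones → 1
Block 10 (1011111): 6 ones → 1

0001100011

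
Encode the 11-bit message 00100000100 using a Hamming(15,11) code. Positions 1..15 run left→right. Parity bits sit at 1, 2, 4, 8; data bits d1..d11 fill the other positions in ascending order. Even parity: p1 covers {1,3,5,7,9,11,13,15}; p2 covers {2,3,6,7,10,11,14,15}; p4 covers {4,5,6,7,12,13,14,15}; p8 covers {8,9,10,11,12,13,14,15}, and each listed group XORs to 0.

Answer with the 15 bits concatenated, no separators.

110001010000100

Place data at non-parity positions: p1 p2 0 p4 0 1 0 p8 0 0 0 0 1 0 0
p1 (pos 1,3,5,7,9,11,13,15): XOR of data positions = 0⊕0⊕0⊕0⊕0⊕1⊕0 = 1
p2 (pos 2,3,6,7,10,11,14,15): XOR of data positions = 0⊕1⊕0⊕0⊕0⊕0⊕0 = 1
p4 (pos 4,5,6,7,12,13,14,15): XOR of data positions = 0⊕1⊕0⊕0⊕1⊕0⊕0 = 0
p8 (pos 8,9,10,11,12,13,14,15): XOR of data positions = 0⊕0⊕0⊕0⊕1⊕0⊕0 = 1
Codeword: 110001010000100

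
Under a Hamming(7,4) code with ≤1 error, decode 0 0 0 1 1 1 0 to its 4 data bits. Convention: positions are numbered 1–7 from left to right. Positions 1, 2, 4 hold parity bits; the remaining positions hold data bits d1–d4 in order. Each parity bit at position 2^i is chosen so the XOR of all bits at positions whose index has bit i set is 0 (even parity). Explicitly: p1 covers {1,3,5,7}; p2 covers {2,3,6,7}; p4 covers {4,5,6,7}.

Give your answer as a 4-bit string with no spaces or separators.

0111

s1 (pos 1,3,5,7): 0⊕0⊕1⊕0 = 1
s2 (pos 2,3,6,7): 0⊕0⊕1⊕0 = 1
s4 (pos 4,5,6,7): 1⊕1⊕1⊕0 = 1
Syndrome s4…s1 = 111 → error at position 7.
Flip position 7: 0001110 → 0001111
Read data bits from positions 3,5,6,7: 0111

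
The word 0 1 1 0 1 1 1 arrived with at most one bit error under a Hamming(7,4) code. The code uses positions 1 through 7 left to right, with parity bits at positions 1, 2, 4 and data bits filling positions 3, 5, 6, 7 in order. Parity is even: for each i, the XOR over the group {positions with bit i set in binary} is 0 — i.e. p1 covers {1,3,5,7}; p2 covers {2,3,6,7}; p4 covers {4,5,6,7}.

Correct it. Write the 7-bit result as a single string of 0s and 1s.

s1 (pos 1,3,5,7): 0⊕1⊕1⊕1 = 1
s2 (pos 2,3,6,7): 1⊕1⊕1⊕1 = 0
s4 (pos 4,5,6,7): 0⊕1⊕1⊕1 = 1
Syndrome s4…s1 = 101 → error at position 5.
Flip position 5: 0110111 → 0110011

0110011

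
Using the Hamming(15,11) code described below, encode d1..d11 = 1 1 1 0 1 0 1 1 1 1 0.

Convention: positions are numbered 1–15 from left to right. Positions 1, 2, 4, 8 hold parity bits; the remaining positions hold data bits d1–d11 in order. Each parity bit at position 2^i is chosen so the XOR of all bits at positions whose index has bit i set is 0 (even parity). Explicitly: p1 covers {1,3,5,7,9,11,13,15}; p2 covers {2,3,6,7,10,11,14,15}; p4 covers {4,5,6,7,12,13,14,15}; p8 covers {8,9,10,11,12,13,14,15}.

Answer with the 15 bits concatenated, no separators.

Place data at non-parity positions: p1 p2 1 p4 1 1 0 p8 1 0 1 1 1 1 0
p1 (pos 1,3,5,7,9,11,13,15): XOR of data positions = 1⊕1⊕0⊕1⊕1⊕1⊕0 = 1
p2 (pos 2,3,6,7,10,11,14,15): XOR of data positions = 1⊕1⊕0⊕0⊕1⊕1⊕0 = 0
p4 (pos 4,5,6,7,12,13,14,15): XOR of data positions = 1⊕1⊕0⊕1⊕1⊕1⊕0 = 1
p8 (pos 8,9,10,11,12,13,14,15): XOR of data positions = 1⊕0⊕1⊕1⊕1⊕1⊕0 = 1
Codeword: 101111011011110

101111011011110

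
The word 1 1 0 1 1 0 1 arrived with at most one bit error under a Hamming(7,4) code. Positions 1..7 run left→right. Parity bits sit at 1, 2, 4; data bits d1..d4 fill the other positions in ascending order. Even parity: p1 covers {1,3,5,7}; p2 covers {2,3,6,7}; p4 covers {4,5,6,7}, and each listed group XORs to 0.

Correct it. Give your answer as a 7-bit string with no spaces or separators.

s1 (pos 1,3,5,7): 1⊕0⊕1⊕1 = 1
s2 (pos 2,3,6,7): 1⊕0⊕0⊕1 = 0
s4 (pos 4,5,6,7): 1⊕1⊕0⊕1 = 1
Syndrome s4…s1 = 101 → error at position 5.
Flip position 5: 1101101 → 1101001

1101001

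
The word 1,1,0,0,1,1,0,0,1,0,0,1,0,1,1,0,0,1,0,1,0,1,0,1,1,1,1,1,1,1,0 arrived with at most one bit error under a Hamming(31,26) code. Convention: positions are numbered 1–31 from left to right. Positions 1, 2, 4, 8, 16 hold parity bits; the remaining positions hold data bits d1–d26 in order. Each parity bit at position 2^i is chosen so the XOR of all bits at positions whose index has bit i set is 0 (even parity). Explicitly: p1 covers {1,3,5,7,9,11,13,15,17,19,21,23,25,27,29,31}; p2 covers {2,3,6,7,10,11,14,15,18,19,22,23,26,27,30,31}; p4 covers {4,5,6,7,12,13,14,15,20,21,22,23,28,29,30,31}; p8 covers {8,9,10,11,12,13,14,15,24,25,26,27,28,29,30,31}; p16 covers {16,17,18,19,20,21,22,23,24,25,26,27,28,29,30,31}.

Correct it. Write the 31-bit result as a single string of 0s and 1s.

s1 (pos 1,3,5,7,9,11,13,15,17,19,21,23,25,27,29,31): 1⊕0⊕1⊕0⊕1⊕0⊕0⊕1⊕0⊕0⊕0⊕0⊕1⊕1⊕1⊕0 = 1
s2 (pos 2,3,6,7,10,11,14,15,18,19,22,23,26,27,30,31): 1⊕0⊕1⊕0⊕0⊕0⊕1⊕1⊕1⊕0⊕1⊕0⊕1⊕1⊕1⊕0 = 1
s4 (pos 4,5,6,7,12,13,14,15,20,21,22,23,28,29,30,31): 0⊕1⊕1⊕0⊕1⊕0⊕1⊕1⊕1⊕0⊕1⊕0⊕1⊕1⊕1⊕0 = 0
s8 (pos 8,9,10,11,12,13,14,15,24,25,26,27,28,29,30,31): 0⊕1⊕0⊕0⊕1⊕0⊕1⊕1⊕1⊕1⊕1⊕1⊕1⊕1⊕1⊕0 = 1
s16 (pos 16,17,18,19,20,21,22,23,24,25,26,27,28,29,30,31): 0⊕0⊕1⊕0⊕1⊕0⊕1⊕0⊕1⊕1⊕1⊕1⊕1⊕1⊕1⊕0 = 0
Syndrome s16…s1 = 01011 → error at position 11.
Flip position 11: 1100110010010110010101011111110 → 1100110010110110010101011111110

1100110010110110010101011111110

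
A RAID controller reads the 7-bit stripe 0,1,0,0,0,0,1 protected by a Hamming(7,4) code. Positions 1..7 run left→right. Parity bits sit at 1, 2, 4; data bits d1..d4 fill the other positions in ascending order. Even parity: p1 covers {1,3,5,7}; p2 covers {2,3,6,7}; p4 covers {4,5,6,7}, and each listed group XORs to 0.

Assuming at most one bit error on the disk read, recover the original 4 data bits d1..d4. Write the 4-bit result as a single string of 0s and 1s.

s1 (pos 1,3,5,7): 0⊕0⊕0⊕1 = 1
s2 (pos 2,3,6,7): 1⊕0⊕0⊕1 = 0
s4 (pos 4,5,6,7): 0⊕0⊕0⊕1 = 1
Syndrome s4…s1 = 101 → error at position 5.
Flip position 5: 0100001 → 0100101
Read data bits from positions 3,5,6,7: 0101

0101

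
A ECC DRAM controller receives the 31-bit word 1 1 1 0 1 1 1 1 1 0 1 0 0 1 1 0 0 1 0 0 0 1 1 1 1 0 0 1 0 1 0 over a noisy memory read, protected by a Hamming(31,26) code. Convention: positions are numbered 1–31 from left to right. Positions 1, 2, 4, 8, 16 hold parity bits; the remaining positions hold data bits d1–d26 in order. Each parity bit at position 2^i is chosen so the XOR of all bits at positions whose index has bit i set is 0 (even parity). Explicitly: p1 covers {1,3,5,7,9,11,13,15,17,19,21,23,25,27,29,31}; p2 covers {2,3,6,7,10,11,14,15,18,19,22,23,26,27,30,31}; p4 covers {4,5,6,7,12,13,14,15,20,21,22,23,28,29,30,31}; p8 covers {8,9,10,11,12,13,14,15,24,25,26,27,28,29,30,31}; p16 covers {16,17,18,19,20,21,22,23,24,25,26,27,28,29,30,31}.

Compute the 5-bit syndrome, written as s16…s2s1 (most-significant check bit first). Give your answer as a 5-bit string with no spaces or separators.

11111

s1 (pos 1,3,5,7,9,11,13,15,17,19,21,23,25,27,29,31): 1⊕1⊕1⊕1⊕1⊕1⊕0⊕1⊕0⊕0⊕0⊕1⊕1⊕0⊕0⊕0 = 1
s2 (pos 2,3,6,7,10,11,14,15,18,19,22,23,26,27,30,31): 1⊕1⊕1⊕1⊕0⊕1⊕1⊕1⊕1⊕0⊕1⊕1⊕0⊕0⊕1⊕0 = 1
s4 (pos 4,5,6,7,12,13,14,15,20,21,22,23,28,29,30,31): 0⊕1⊕1⊕1⊕0⊕0⊕1⊕1⊕0⊕0⊕1⊕1⊕1⊕0⊕1⊕0 = 1
s8 (pos 8,9,10,11,12,13,14,15,24,25,26,27,28,29,30,31): 1⊕1⊕0⊕1⊕0⊕0⊕1⊕1⊕1⊕1⊕0⊕0⊕1⊕0⊕1⊕0 = 1
s16 (pos 16,17,18,19,20,21,22,23,24,25,26,27,28,29,30,31): 0⊕0⊕1⊕0⊕0⊕0⊕1⊕1⊕1⊕1⊕0⊕0⊕1⊕0⊕1⊕0 = 1
Syndrome s16…s1 = 11111 → error at position 31.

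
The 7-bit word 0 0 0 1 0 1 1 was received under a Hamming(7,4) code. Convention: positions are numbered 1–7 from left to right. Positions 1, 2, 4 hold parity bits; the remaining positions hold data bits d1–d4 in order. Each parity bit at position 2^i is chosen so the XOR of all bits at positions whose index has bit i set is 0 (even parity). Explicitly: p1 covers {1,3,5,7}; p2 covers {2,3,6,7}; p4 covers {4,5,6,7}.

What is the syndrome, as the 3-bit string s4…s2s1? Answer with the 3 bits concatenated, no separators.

101

s1 (pos 1,3,5,7): 0⊕0⊕0⊕1 = 1
s2 (pos 2,3,6,7): 0⊕0⊕1⊕1 = 0
s4 (pos 4,5,6,7): 1⊕0⊕1⊕1 = 1
Syndrome s4…s1 = 101 → error at position 5.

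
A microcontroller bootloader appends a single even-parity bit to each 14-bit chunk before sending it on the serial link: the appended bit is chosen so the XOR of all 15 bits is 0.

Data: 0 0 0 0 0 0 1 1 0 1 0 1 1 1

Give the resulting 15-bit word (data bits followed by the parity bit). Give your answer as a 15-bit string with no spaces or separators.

XOR of the 14 data bits: 0⊕0⊕0⊕0⊕0⊕0⊕1⊕1⊕0⊕1⊕0⊕1⊕1⊕1 = 0
Parity bit = 0 (so all 15 bits XOR to 0).

000000110101110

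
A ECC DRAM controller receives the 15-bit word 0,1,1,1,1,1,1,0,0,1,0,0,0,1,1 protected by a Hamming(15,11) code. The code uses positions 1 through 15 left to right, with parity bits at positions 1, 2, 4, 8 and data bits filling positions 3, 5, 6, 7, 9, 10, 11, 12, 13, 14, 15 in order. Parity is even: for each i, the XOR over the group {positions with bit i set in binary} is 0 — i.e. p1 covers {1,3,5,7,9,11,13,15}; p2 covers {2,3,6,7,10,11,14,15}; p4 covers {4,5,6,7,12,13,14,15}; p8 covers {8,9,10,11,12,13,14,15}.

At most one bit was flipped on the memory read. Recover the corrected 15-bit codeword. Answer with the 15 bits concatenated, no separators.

s1 (pos 1,3,5,7,9,11,13,15): 0⊕1⊕1⊕1⊕0⊕0⊕0⊕1 = 0
s2 (pos 2,3,6,7,10,11,14,15): 1⊕1⊕1⊕1⊕1⊕0⊕1⊕1 = 1
s4 (pos 4,5,6,7,12,13,14,15): 1⊕1⊕1⊕1⊕0⊕0⊕1⊕1 = 0
s8 (pos 8,9,10,11,12,13,14,15): 0⊕0⊕1⊕0⊕0⊕0⊕1⊕1 = 1
Syndrome s8…s1 = 1010 → error at position 10.
Flip position 10: 011111100100011 → 011111100000011

011111100000011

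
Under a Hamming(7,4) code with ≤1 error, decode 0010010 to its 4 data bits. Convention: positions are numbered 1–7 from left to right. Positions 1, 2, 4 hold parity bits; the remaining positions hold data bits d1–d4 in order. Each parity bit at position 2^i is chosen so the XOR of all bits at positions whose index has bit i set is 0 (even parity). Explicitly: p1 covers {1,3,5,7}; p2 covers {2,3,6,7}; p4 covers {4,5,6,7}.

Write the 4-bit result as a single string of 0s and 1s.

1110

s1 (pos 1,3,5,7): 0⊕1⊕0⊕0 = 1
s2 (pos 2,3,6,7): 0⊕1⊕1⊕0 = 0
s4 (pos 4,5,6,7): 0⊕0⊕1⊕0 = 1
Syndrome s4…s1 = 101 → error at position 5.
Flip position 5: 0010010 → 0010110
Read data bits from positions 3,5,6,7: 1110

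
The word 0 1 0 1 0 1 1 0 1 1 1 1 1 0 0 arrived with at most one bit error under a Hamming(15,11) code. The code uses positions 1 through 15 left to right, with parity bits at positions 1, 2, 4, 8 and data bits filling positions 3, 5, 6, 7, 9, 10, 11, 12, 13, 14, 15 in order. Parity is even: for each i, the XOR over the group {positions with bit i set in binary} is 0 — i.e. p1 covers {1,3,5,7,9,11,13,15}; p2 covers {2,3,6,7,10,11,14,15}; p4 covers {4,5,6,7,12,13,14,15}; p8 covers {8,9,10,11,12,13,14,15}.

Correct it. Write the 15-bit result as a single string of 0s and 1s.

010101101111110

s1 (pos 1,3,5,7,9,11,13,15): 0⊕0⊕0⊕1⊕1⊕1⊕1⊕0 = 0
s2 (pos 2,3,6,7,10,11,14,15): 1⊕0⊕1⊕1⊕1⊕1⊕0⊕0 = 1
s4 (pos 4,5,6,7,12,13,14,15): 1⊕0⊕1⊕1⊕1⊕1⊕0⊕0 = 1
s8 (pos 8,9,10,11,12,13,14,15): 0⊕1⊕1⊕1⊕1⊕1⊕0⊕0 = 1
Syndrome s8…s1 = 1110 → error at position 14.
Flip position 14: 010101101111100 → 010101101111110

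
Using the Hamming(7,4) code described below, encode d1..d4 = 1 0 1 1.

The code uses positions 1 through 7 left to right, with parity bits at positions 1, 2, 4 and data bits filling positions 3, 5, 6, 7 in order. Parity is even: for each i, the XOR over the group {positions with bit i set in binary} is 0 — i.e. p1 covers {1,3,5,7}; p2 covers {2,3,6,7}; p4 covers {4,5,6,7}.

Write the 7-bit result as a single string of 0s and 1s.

0110011

Place data at non-parity positions: p1 p2 1 p4 0 1 1
p1 (pos 1,3,5,7): XOR of data positions = 1⊕0⊕1 = 0
p2 (pos 2,3,6,7): XOR of data positions = 1⊕1⊕1 = 1
p4 (pos 4,5,6,7): XOR of data positions = 0⊕1⊕1 = 0
Codeword: 0110011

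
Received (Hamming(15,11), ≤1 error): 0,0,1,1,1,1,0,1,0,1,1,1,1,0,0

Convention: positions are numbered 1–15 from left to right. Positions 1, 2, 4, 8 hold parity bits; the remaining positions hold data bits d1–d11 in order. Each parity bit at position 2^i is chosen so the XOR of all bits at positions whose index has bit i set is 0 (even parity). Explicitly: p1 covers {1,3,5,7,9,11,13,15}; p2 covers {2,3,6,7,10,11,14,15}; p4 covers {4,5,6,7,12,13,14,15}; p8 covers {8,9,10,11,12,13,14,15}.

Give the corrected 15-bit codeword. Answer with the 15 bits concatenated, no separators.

s1 (pos 1,3,5,7,9,11,13,15): 0⊕1⊕1⊕0⊕0⊕1⊕1⊕0 = 0
s2 (pos 2,3,6,7,10,11,14,15): 0⊕1⊕1⊕0⊕1⊕1⊕0⊕0 = 0
s4 (pos 4,5,6,7,12,13,14,15): 1⊕1⊕1⊕0⊕1⊕1⊕0⊕0 = 1
s8 (pos 8,9,10,11,12,13,14,15): 1⊕0⊕1⊕1⊕1⊕1⊕0⊕0 = 1
Syndrome s8…s1 = 1100 → error at position 12.
Flip position 12: 001111010111100 → 001111010110100

001111010110100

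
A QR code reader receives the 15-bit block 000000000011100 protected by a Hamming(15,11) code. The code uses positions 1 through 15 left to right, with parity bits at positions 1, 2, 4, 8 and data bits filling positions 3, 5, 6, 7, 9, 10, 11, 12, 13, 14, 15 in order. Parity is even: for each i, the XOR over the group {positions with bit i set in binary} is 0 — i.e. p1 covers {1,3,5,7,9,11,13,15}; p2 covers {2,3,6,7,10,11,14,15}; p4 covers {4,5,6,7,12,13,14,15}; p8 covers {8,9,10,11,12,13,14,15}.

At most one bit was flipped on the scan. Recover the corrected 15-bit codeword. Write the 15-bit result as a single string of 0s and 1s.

000000000111100

s1 (pos 1,3,5,7,9,11,13,15): 0⊕0⊕0⊕0⊕0⊕1⊕1⊕0 = 0
s2 (pos 2,3,6,7,10,11,14,15): 0⊕0⊕0⊕0⊕0⊕1⊕0⊕0 = 1
s4 (pos 4,5,6,7,12,13,14,15): 0⊕0⊕0⊕0⊕1⊕1⊕0⊕0 = 0
s8 (pos 8,9,10,11,12,13,14,15): 0⊕0⊕0⊕1⊕1⊕1⊕0⊕0 = 1
Syndrome s8…s1 = 1010 → error at position 10.
Flip position 10: 000000000011100 → 000000000111100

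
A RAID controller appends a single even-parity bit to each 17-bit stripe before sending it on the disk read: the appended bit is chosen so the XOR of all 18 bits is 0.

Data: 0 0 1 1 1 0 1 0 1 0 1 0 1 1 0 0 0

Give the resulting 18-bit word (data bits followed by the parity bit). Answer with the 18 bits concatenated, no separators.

001110101010110000

XOR of the 17 data bits: 0⊕0⊕1⊕1⊕1⊕0⊕1⊕0⊕1⊕0⊕1⊕0⊕1⊕1⊕0⊕0⊕0 = 0
Parity bit = 0 (so all 18 bits XOR to 0).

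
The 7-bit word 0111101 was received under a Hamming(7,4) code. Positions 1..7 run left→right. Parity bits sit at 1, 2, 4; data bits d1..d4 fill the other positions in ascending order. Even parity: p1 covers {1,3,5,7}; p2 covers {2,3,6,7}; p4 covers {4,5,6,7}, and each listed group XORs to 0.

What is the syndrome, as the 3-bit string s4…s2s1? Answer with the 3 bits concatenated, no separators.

s1 (pos 1,3,5,7): 0⊕1⊕1⊕1 = 1
s2 (pos 2,3,6,7): 1⊕1⊕0⊕1 = 1
s4 (pos 4,5,6,7): 1⊕1⊕0⊕1 = 1
Syndrome s4…s1 = 111 → error at position 7.

111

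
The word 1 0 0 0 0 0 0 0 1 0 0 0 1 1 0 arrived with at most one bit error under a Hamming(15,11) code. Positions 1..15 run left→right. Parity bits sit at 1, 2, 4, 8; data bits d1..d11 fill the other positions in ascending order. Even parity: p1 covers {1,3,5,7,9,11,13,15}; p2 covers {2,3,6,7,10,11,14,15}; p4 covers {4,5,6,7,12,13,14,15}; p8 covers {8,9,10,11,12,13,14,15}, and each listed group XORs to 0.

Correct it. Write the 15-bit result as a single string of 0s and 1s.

100000001010110

s1 (pos 1,3,5,7,9,11,13,15): 1⊕0⊕0⊕0⊕1⊕0⊕1⊕0 = 1
s2 (pos 2,3,6,7,10,11,14,15): 0⊕0⊕0⊕0⊕0⊕0⊕1⊕0 = 1
s4 (pos 4,5,6,7,12,13,14,15): 0⊕0⊕0⊕0⊕0⊕1⊕1⊕0 = 0
s8 (pos 8,9,10,11,12,13,14,15): 0⊕1⊕0⊕0⊕0⊕1⊕1⊕0 = 1
Syndrome s8…s1 = 1011 → error at position 11.
Flip position 11: 100000001000110 → 100000001010110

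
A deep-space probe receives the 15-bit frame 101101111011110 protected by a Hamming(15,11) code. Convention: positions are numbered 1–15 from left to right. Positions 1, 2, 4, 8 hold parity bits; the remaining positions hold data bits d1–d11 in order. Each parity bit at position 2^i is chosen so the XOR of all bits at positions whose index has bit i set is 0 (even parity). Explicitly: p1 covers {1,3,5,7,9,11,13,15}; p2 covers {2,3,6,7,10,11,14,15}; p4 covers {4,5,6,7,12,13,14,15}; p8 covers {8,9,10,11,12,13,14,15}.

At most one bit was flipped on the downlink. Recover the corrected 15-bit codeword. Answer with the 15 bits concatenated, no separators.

s1 (pos 1,3,5,7,9,11,13,15): 1⊕1⊕0⊕1⊕1⊕1⊕1⊕0 = 0
s2 (pos 2,3,6,7,10,11,14,15): 0⊕1⊕1⊕1⊕0⊕1⊕1⊕0 = 1
s4 (pos 4,5,6,7,12,13,14,15): 1⊕0⊕1⊕1⊕1⊕1⊕1⊕0 = 0
s8 (pos 8,9,10,11,12,13,14,15): 1⊕1⊕0⊕1⊕1⊕1⊕1⊕0 = 0
Syndrome s8…s1 = 0010 → error at position 2.
Flip position 2: 101101111011110 → 111101111011110

111101111011110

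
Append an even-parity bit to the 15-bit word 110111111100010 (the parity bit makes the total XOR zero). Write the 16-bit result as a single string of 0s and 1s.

1101111111000100

XOR of the 15 data bits: 1⊕1⊕0⊕1⊕1⊕1⊕1⊕1⊕1⊕1⊕0⊕0⊕0⊕1⊕0 = 0
Parity bit = 0 (so all 16 bits XOR to 0).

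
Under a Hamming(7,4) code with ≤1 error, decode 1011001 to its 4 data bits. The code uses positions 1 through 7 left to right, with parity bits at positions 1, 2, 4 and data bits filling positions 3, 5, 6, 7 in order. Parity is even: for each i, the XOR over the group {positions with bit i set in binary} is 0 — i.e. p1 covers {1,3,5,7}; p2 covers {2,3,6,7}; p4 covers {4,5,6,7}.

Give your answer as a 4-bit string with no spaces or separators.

s1 (pos 1,3,5,7): 1⊕1⊕0⊕1 = 1
s2 (pos 2,3,6,7): 0⊕1⊕0⊕1 = 0
s4 (pos 4,5,6,7): 1⊕0⊕0⊕1 = 0
Syndrome s4…s1 = 001 → error at position 1.
Flip position 1: 1011001 → 0011001
Read data bits from positions 3,5,6,7: 1001

1001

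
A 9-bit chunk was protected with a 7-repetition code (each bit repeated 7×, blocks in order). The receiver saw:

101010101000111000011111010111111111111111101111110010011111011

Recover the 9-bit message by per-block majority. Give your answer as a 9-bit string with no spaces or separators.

100111101

Block 1 (1010101): 4 ones → 1
Block 2 (0100011): 3 ones → 0
Block 3 (1000011): 3 ones → 0
Block 4 (1110101): 5 ones → 1
Block 5 (1111111): 7 ones → 1
Block 6 (1111111): 7 ones → 1
Block 7 (1011111): 6 ones → 1
Block 8 (1001001): 3 ones → 0
Block 9 (1111011): 6 ones → 1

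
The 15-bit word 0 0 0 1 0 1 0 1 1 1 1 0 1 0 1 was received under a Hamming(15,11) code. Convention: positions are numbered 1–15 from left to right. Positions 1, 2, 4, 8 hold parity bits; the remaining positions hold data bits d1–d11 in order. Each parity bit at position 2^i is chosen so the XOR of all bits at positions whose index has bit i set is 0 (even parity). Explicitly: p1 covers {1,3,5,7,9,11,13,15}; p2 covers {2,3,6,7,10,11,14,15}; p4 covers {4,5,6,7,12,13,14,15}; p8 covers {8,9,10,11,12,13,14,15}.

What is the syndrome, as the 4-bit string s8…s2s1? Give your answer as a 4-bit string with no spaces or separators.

0000

s1 (pos 1,3,5,7,9,11,13,15): 0⊕0⊕0⊕0⊕1⊕1⊕1⊕1 = 0
s2 (pos 2,3,6,7,10,11,14,15): 0⊕0⊕1⊕0⊕1⊕1⊕0⊕1 = 0
s4 (pos 4,5,6,7,12,13,14,15): 1⊕0⊕1⊕0⊕0⊕1⊕0⊕1 = 0
s8 (pos 8,9,10,11,12,13,14,15): 1⊕1⊕1⊕1⊕0⊕1⊕0⊕1 = 0
Syndrome s8…s1 = 0000 → no error.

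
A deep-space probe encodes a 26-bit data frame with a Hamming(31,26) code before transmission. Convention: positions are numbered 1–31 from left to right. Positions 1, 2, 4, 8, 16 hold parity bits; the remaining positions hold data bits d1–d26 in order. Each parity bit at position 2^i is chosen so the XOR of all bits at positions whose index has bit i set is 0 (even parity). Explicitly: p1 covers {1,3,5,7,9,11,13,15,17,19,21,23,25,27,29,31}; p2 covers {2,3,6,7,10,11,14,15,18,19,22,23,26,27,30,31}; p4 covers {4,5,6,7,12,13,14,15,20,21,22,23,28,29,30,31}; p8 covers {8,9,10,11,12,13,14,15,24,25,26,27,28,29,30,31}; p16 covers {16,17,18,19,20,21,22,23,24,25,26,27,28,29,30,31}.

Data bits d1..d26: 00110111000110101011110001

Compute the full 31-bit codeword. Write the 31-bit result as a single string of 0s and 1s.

0100011001110001110101011110001

Place data at non-parity positions: p1 p2 0 p4 0 1 1 p8 0 1 1 1 0 0 0 p16 1 1 0 1 0 1 0 1 1 1 1 0 0 0 1
p1 (pos 1,3,5,7,9,11,13,15,17,19,21,23,25,27,29,31): XOR of data positions = 0⊕0⊕1⊕0⊕1⊕0⊕0⊕1⊕0⊕0⊕0⊕1⊕1⊕0⊕1 = 0
p2 (pos 2,3,6,7,10,11,14,15,18,19,22,23,26,27,30,31): XOR of data positions = 0⊕1⊕1⊕1⊕1⊕0⊕0⊕1⊕0⊕1⊕0⊕1⊕1⊕0⊕1 = 1
p4 (pos 4,5,6,7,12,13,14,15,20,21,22,23,28,29,30,31): XOR of data positions = 0⊕1⊕1⊕1⊕0⊕0⊕0⊕1⊕0⊕1⊕0⊕0⊕0⊕0⊕1 = 0
p8 (pos 8,9,10,11,12,13,14,15,24,25,26,27,28,29,30,31): XOR of data positions = 0⊕1⊕1⊕1⊕0⊕0⊕0⊕1⊕1⊕1⊕1⊕0⊕0⊕0⊕1 = 0
p16 (pos 16,17,18,19,20,21,22,23,24,25,26,27,28,29,30,31): XOR of data positions = 1⊕1⊕0⊕1⊕0⊕1⊕0⊕1⊕1⊕1⊕1⊕0⊕0⊕0⊕1 = 1
Codeword: 0100011001110001110101011110001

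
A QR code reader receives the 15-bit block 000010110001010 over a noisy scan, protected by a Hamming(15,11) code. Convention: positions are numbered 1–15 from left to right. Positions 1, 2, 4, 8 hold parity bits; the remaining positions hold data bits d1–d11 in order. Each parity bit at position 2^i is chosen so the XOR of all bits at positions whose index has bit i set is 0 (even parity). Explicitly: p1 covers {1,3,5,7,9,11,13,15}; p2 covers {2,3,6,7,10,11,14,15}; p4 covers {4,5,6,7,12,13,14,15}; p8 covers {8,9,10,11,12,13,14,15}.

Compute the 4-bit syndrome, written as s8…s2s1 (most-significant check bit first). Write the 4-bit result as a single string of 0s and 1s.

1000

s1 (pos 1,3,5,7,9,11,13,15): 0⊕0⊕1⊕1⊕0⊕0⊕0⊕0 = 0
s2 (pos 2,3,6,7,10,11,14,15): 0⊕0⊕0⊕1⊕0⊕0⊕1⊕0 = 0
s4 (pos 4,5,6,7,12,13,14,15): 0⊕1⊕0⊕1⊕1⊕0⊕1⊕0 = 0
s8 (pos 8,9,10,11,12,13,14,15): 1⊕0⊕0⊕0⊕1⊕0⊕1⊕0 = 1
Syndrome s8…s1 = 1000 → error at position 8.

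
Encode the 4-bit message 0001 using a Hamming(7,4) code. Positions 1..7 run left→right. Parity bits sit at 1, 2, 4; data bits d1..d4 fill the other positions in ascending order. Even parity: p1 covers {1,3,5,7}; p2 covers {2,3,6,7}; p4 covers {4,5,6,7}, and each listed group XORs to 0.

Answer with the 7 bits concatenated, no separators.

1101001

Place data at non-parity positions: p1 p2 0 p4 0 0 1
p1 (pos 1,3,5,7): XOR of data positions = 0⊕0⊕1 = 1
p2 (pos 2,3,6,7): XOR of data positions = 0⊕0⊕1 = 1
p4 (pos 4,5,6,7): XOR of data positions = 0⊕0⊕1 = 1
Codeword: 1101001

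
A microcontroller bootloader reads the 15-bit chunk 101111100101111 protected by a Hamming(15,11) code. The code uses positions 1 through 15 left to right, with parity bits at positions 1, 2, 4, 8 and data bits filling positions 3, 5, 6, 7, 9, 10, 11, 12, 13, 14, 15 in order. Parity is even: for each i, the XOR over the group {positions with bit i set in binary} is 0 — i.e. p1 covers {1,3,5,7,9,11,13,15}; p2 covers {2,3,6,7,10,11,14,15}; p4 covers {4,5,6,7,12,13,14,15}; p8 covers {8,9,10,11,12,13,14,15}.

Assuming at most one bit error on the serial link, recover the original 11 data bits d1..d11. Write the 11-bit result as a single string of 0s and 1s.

11110101111

s1 (pos 1,3,5,7,9,11,13,15): 1⊕1⊕1⊕1⊕0⊕0⊕1⊕1 = 0
s2 (pos 2,3,6,7,10,11,14,15): 0⊕1⊕1⊕1⊕1⊕0⊕1⊕1 = 0
s4 (pos 4,5,6,7,12,13,14,15): 1⊕1⊕1⊕1⊕1⊕1⊕1⊕1 = 0
s8 (pos 8,9,10,11,12,13,14,15): 0⊕0⊕1⊕0⊕1⊕1⊕1⊕1 = 1
Syndrome s8…s1 = 1000 → error at position 8.
Flip position 8: 101111100101111 → 101111110101111
Read data bits from positions 3,5,6,7,9,10,11,12,13,14,15: 11110101111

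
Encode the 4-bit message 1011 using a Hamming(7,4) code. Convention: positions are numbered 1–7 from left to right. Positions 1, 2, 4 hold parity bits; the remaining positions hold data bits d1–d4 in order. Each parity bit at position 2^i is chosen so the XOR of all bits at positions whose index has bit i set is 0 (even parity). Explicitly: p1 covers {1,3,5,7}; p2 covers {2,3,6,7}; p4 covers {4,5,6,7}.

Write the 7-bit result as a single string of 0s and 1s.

0110011

Place data at non-parity positions: p1 p2 1 p4 0 1 1
p1 (pos 1,3,5,7): XOR of data positions = 1⊕0⊕1 = 0
p2 (pos 2,3,6,7): XOR of data positions = 1⊕1⊕1 = 1
p4 (pos 4,5,6,7): XOR of data positions = 0⊕1⊕1 = 0
Codeword: 0110011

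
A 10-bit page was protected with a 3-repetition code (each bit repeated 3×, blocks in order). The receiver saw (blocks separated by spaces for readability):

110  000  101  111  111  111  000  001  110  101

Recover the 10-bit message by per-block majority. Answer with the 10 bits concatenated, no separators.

Block 1 (110): 2 ones → 1
Block 2 (000): 0 ones → 0
Block 3 (101): 2 ones → 1
Block 4 (111): 3 ones → 1
Block 5 (111): 3 ones → 1
Block 6 (111): 3 ones → 1
Block 7 (000): 0 ones → 0
Block 8 (001): 1 one → 0
Block 9 (110): 2 ones → 1
Block 10 (101): 2 ones → 1

1011110011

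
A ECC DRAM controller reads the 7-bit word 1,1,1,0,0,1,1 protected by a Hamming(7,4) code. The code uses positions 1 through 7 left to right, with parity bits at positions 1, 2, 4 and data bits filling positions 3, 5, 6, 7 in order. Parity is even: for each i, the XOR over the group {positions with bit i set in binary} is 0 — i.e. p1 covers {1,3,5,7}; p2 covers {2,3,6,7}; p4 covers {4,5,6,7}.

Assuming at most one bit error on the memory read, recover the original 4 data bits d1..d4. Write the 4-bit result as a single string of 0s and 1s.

s1 (pos 1,3,5,7): 1⊕1⊕0⊕1 = 1
s2 (pos 2,3,6,7): 1⊕1⊕1⊕1 = 0
s4 (pos 4,5,6,7): 0⊕0⊕1⊕1 = 0
Syndrome s4…s1 = 001 → error at position 1.
Flip position 1: 1110011 → 0110011
Read data bits from positions 3,5,6,7: 1011

1011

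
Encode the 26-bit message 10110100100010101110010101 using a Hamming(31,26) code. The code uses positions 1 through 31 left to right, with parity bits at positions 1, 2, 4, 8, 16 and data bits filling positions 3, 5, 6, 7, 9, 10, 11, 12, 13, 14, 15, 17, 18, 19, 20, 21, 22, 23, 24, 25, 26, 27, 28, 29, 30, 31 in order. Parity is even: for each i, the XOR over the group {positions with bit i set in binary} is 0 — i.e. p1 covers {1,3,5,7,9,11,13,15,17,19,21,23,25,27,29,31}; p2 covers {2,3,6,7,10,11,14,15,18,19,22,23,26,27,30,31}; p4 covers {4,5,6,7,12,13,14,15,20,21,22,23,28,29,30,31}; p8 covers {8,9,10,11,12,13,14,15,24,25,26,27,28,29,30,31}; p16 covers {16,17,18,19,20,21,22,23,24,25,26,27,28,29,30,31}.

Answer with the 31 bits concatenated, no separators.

Place data at non-parity positions: p1 p2 1 p4 0 1 1 p8 0 1 0 0 1 0 0 p16 0 1 0 1 0 1 1 1 0 0 1 0 1 0 1
p1 (pos 1,3,5,7,9,11,13,15,17,19,21,23,25,27,29,31): XOR of data positions = 1⊕0⊕1⊕0⊕0⊕1⊕0⊕0⊕0⊕0⊕1⊕0⊕1⊕1⊕1 = 1
p2 (pos 2,3,6,7,10,11,14,15,18,19,22,23,26,27,30,31): XOR of data positions = 1⊕1⊕1⊕1⊕0⊕0⊕0⊕1⊕0⊕1⊕1⊕0⊕1⊕0⊕1 = 1
p4 (pos 4,5,6,7,12,13,14,15,20,21,22,23,28,29,30,31): XOR of data positions = 0⊕1⊕1⊕0⊕1⊕0⊕0⊕1⊕0⊕1⊕1⊕0⊕1⊕0⊕1 = 0
p8 (pos 8,9,10,11,12,13,14,15,24,25,26,27,28,29,30,31): XOR of data positions = 0⊕1⊕0⊕0⊕1⊕0⊕0⊕1⊕0⊕0⊕1⊕0⊕1⊕0⊕1 = 0
p16 (pos 16,17,18,19,20,21,22,23,24,25,26,27,28,29,30,31): XOR of data positions = 0⊕1⊕0⊕1⊕0⊕1⊕1⊕1⊕0⊕0⊕1⊕0⊕1⊕0⊕1 = 0
Codeword: 1110011001001000010101110010101

1110011001001000010101110010101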